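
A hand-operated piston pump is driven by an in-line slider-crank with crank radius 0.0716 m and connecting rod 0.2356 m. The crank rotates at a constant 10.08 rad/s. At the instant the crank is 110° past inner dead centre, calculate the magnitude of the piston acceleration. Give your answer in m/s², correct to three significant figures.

4.23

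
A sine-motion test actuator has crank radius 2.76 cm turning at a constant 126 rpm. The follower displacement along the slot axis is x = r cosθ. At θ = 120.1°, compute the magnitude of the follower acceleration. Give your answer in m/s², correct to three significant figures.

ω = 13.19 rad/s (from 126 rpm).
x = r cosθ ⇒ ẍ = −rω² cosθ (ω constant).
|a| = rω²|cosθ| = 0.0276·(13.19)²·|cos 120.1°| = 2.4098 m/s².

2.41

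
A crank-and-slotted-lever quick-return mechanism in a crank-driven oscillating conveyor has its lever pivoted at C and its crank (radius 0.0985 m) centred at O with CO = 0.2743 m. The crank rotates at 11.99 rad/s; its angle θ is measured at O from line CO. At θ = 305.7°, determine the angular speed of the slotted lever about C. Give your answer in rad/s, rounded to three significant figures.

ω = 11.99 rad/s
Crank pin A relative to C: A = (d + r cosθ, r sinθ); lever angle φ = atan2(r sinθ, d + r cosθ).
Differentiating tanφ: φ̇ = rω(d cosθ + r)/(d² + r² + 2dr cosθ).
d² + r² + 2dr cosθ = |CA|² = 0.116476 m²;  d cosθ + r = +0.25857 m.
|ω_lever| = |0.0985·11.99·+0.25857| / 0.116476 = 2.6217 rad/s.

2.62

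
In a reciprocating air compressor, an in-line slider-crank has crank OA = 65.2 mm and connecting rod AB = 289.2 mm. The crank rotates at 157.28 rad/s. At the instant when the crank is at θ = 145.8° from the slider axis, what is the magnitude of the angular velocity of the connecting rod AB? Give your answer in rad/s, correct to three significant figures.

ω = 157.3 rad/s
The rod makes angle φ with the slider axis where L sinφ = r sinθ; differentiating, L cosφ·φ̇ = r ω cosθ.
L cosφ = √(L² − r² sin²θ) = 0.28687 m.
|ω_rod| = r ω |cosθ| / √(L² − r² sin²θ) = 0.0652·157.3·0.82708/0.28687 = 29.566 rad/s.

29.6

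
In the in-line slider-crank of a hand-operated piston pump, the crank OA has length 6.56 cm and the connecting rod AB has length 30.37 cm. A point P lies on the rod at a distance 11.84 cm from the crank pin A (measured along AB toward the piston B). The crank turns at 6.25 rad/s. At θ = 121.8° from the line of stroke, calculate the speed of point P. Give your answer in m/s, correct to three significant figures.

0.358

ω = 6.25 rad/s.  Crank-pin speed |V_A| = rω = 0.41 m/s, perpendicular to OA.
Rod angle: sinφ = −(r/L) sinθ ⇒ φ = -10.578°; ω_rod = −rω cosθ/√(L²−r²sin²θ) = +0.7237 rad/s.
V_P = V_A + ω_rod × AP, with AP = 0.1184 m along the rod.
Components: V_Px = −rω sinθ − a·ω_rod·sinφ = -0.33273 m/s;  V_Py = rω cosθ + a·ω_rod·cosφ = -0.13182 m/s.
|V_P| = √(V_Px² + V_Py²) = 0.35789 m/s.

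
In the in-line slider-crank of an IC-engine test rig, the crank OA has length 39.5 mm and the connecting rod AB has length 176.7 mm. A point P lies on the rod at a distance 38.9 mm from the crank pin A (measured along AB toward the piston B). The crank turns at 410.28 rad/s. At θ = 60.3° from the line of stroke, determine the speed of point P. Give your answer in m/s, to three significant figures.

ω = 410.3 rad/s.  Crank-pin speed |V_A| = rω = 16.206 m/s, perpendicular to OA.
Rod angle: sinφ = −(r/L) sinθ ⇒ φ = -11.197°; ω_rod = −rω cosθ/√(L²−r²sin²θ) = -46.323 rad/s.
V_P = V_A + ω_rod × AP, with AP = 0.0389 m along the rod.
Components: V_Px = −rω sinθ − a·ω_rod·sinφ = -14.427 m/s;  V_Py = rω cosθ + a·ω_rod·cosφ = +6.2618 m/s.
|V_P| = √(V_Px² + V_Py²) = 15.727 m/s.

15.7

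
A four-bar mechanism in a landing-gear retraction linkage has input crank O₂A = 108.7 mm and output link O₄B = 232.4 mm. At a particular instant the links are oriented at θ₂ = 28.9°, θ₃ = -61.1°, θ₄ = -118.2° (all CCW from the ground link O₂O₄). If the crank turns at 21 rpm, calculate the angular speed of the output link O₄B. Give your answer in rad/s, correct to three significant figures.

1.23

ω₂ = 2.199 rad/s (from 21 rpm).
Differentiating the loop-closure r₂e^{iθ₂}+r₃e^{iθ₃}=r₁+r₄e^{iθ₄} gives r₂ω₂e^{iθ₂}+r₃ω₃e^{iθ₃}=r₄ω₄e^{iθ₄}.
Eliminating the other unknown: ω₄ = r₂ω₂ sin(θ₂−θ₃) / [r₄ sin(θ₄−θ₃)].
Numerator sine = +1.00000; denominator sine = -0.83962.
Result = 0.1087·2.199·(+1.00000) / (0.2324·(-0.83962)) = -1.2251 rad/s; magnitude 1.2251 rad/s.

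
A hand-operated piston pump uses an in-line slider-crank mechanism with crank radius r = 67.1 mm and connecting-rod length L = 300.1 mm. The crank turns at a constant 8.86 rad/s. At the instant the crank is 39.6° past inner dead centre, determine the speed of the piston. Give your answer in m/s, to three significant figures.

ω = 8.86 rad/s
For an in-line slider-crank, x = r cosθ + √(L² − r² sin²θ), so v = −rω sinθ·[1 + r cosθ/√(L² − r² sin²θ)].
With r = 0.0671 m, L = 0.3001 m, θ = 39.6°: √(L² − r² sin²θ) = 0.29704 m.
v = −0.0671·8.86·0.63742·[1 + 0.0671·0.77051/0.29704] = -0.44491 m/s.
|v| = 0.44491 m/s.

0.445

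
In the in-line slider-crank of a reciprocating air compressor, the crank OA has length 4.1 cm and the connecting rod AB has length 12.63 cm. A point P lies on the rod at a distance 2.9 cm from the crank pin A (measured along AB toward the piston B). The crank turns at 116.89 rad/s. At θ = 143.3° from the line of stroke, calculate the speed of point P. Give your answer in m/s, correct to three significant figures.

4.00

ω = 116.9 rad/s.  Crank-pin speed |V_A| = rω = 4.7925 m/s, perpendicular to OA.
Rod angle: sinφ = −(r/L) sinθ ⇒ φ = -11.187°; ω_rod = −rω cosθ/√(L²−r²sin²θ) = +31.013 rad/s.
V_P = V_A + ω_rod × AP, with AP = 0.029 m along the rod.
Components: V_Px = −rω sinθ − a·ω_rod·sinφ = -2.6896 m/s;  V_Py = rω cosθ + a·ω_rod·cosφ = -2.9602 m/s.
|V_P| = √(V_Px² + V_Py²) = 3.9996 m/s.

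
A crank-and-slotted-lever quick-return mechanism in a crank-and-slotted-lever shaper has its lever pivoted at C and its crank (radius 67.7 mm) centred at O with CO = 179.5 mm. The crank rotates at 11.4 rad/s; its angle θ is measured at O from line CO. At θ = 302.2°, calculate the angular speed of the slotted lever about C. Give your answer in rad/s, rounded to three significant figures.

ω = 11.4 rad/s
Crank pin A relative to C: A = (d + r cosθ, r sinθ); lever angle φ = atan2(r sinθ, d + r cosθ).
Differentiating tanφ: φ̇ = rω(d cosθ + r)/(d² + r² + 2dr cosθ).
d² + r² + 2dr cosθ = |CA|² = 0.0497547 m²;  d cosθ + r = +0.16335 m.
|ω_lever| = |0.0677·11.4·+0.16335| / 0.0497547 = 2.5339 rad/s.

2.53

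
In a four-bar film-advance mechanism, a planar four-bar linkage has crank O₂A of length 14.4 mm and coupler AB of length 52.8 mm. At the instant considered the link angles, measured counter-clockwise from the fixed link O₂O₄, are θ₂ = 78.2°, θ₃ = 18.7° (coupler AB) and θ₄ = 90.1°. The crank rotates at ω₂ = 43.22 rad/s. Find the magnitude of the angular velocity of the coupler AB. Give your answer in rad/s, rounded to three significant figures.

2.56

ω₂ = 43.22 rad/s
Differentiating the loop-closure r₂e^{iθ₂}+r₃e^{iθ₃}=r₁+r₄e^{iθ₄} gives r₂ω₂e^{iθ₂}+r₃ω₃e^{iθ₃}=r₄ω₄e^{iθ₄}.
Eliminating the other unknown: ω₃ = r₂ω₂ sin(θ₄−θ₂) / [r₃ sin(θ₃−θ₄)].
Numerator sine = +0.20620; denominator sine = -0.94777.
Result = 0.0144·43.22·(+0.20620) / (0.0528·(-0.94777)) = -2.5645 rad/s; magnitude 2.5645 rad/s.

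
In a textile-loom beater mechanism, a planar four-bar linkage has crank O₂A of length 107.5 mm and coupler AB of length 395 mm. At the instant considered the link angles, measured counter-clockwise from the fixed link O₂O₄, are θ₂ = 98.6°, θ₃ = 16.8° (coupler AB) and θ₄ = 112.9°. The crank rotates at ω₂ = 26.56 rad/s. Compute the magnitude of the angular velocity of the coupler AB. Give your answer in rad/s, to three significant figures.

1.80

ω₂ = 26.56 rad/s
Differentiating the loop-closure r₂e^{iθ₂}+r₃e^{iθ₃}=r₁+r₄e^{iθ₄} gives r₂ω₂e^{iθ₂}+r₃ω₃e^{iθ₃}=r₄ω₄e^{iθ₄}.
Eliminating the other unknown: ω₃ = r₂ω₂ sin(θ₄−θ₂) / [r₃ sin(θ₃−θ₄)].
Numerator sine = +0.24700; denominator sine = -0.99434.
Result = 0.1075·26.56·(+0.24700) / (0.395·(-0.99434)) = -1.7956 rad/s; magnitude 1.7956 rad/s.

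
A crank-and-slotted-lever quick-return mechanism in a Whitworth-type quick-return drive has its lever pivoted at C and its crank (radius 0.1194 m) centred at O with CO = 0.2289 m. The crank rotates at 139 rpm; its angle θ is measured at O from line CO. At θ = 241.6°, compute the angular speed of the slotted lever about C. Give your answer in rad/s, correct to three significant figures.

0.450

ω = 14.56 rad/s (from 139 rpm).
Crank pin A relative to C: A = (d + r cosθ, r sinθ); lever angle φ = atan2(r sinθ, d + r cosθ).
Differentiating tanφ: φ̇ = rω(d cosθ + r)/(d² + r² + 2dr cosθ).
d² + r² + 2dr cosθ = |CA|² = 0.0406533 m²;  d cosθ + r = +0.01053 m.
|ω_lever| = |0.1194·14.56·+0.01053| / 0.0406533 = 0.45016 rad/s.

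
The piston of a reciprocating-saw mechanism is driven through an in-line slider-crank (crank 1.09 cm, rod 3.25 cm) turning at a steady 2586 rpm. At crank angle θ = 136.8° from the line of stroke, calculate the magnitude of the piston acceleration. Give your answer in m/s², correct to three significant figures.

557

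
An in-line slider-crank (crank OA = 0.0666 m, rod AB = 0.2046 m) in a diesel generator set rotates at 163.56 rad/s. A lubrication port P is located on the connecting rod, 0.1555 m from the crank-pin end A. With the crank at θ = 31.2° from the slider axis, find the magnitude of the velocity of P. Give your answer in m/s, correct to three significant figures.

7.21

ω = 163.6 rad/s.  Crank-pin speed |V_A| = rω = 10.893 m/s, perpendicular to OA.
Rod angle: sinφ = −(r/L) sinθ ⇒ φ = -9.708°; ω_rod = −rω cosθ/√(L²−r²sin²θ) = -46.202 rad/s.
V_P = V_A + ω_rod × AP, with AP = 0.1555 m along the rod.
Components: V_Px = −rω sinθ − a·ω_rod·sinφ = -6.8544 m/s;  V_Py = rω cosθ + a·ω_rod·cosφ = +2.236 m/s.
|V_P| = √(V_Px² + V_Py²) = 7.2099 m/s.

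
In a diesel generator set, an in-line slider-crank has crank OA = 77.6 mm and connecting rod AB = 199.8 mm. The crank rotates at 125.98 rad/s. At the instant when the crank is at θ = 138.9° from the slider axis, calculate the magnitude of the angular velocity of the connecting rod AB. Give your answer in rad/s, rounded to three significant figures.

ω = 126 rad/s
The rod makes angle φ with the slider axis where L sinφ = r sinθ; differentiating, L cosφ·φ̇ = r ω cosθ.
L cosφ = √(L² − r² sin²θ) = 0.19318 m.
|ω_rod| = r ω |cosθ| / √(L² − r² sin²θ) = 0.0776·126·0.75356/0.19318 = 38.135 rad/s.

38.1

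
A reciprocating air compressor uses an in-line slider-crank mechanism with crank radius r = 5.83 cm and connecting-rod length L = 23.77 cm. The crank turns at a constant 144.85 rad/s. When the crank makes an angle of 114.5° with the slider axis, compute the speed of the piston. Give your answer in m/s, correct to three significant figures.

6.88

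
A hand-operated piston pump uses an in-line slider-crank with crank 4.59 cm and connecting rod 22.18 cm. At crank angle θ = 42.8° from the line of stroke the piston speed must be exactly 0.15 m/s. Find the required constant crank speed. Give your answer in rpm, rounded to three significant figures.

39.8

For an in-line slider-crank, |v_piston| = rω|sinθ|·[1 + r cosθ/√(L² − r² sin²θ)].
With r = 0.0459 m, L = 0.2218 m, θ = 42.8°: the bracketed kinematic factor |dx/dθ| = 0.035969 m.
ω = v/|dx/dθ| = 0.15/0.035969 = 4.1702 rad/s.
N = 60ω/(2π) = 39.823 rpm.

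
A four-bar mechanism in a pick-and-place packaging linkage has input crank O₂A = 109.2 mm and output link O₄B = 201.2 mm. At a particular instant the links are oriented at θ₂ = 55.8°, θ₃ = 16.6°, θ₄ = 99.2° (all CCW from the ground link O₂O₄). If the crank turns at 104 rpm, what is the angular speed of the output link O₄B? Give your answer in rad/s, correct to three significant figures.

3.77

ω₂ = 10.89 rad/s (from 104 rpm).
Differentiating the loop-closure r₂e^{iθ₂}+r₃e^{iθ₃}=r₁+r₄e^{iθ₄} gives r₂ω₂e^{iθ₂}+r₃ω₃e^{iθ₃}=r₄ω₄e^{iθ₄}.
Eliminating the other unknown: ω₄ = r₂ω₂ sin(θ₂−θ₃) / [r₄ sin(θ₄−θ₃)].
Numerator sine = +0.63203; denominator sine = +0.99167.
Result = 0.1092·10.89·(+0.63203) / (0.2012·(+0.99167)) = +3.7673 rad/s; magnitude 3.7673 rad/s.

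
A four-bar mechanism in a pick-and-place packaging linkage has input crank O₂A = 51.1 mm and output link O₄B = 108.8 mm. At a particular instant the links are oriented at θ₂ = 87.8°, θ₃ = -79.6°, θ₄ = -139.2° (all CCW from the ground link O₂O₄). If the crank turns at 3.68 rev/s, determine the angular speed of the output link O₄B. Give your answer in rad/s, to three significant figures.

ω₂ = 23.12 rad/s (from 3.68 rev/s).
Differentiating the loop-closure r₂e^{iθ₂}+r₃e^{iθ₃}=r₁+r₄e^{iθ₄} gives r₂ω₂e^{iθ₂}+r₃ω₃e^{iθ₃}=r₄ω₄e^{iθ₄}.
Eliminating the other unknown: ω₄ = r₂ω₂ sin(θ₂−θ₃) / [r₄ sin(θ₄−θ₃)].
Numerator sine = +0.21814; denominator sine = -0.86251.
Result = 0.0511·23.12·(+0.21814) / (0.1088·(-0.86251)) = -2.7466 rad/s; magnitude 2.7466 rad/s.

2.75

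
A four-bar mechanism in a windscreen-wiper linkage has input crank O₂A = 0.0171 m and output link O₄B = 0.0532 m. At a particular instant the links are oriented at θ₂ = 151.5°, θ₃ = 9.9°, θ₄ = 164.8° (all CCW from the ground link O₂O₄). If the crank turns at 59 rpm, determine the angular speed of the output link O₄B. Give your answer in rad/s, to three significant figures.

2.91

ω₂ = 6.178 rad/s (from 59 rpm).
Differentiating the loop-closure r₂e^{iθ₂}+r₃e^{iθ₃}=r₁+r₄e^{iθ₄} gives r₂ω₂e^{iθ₂}+r₃ω₃e^{iθ₃}=r₄ω₄e^{iθ₄}.
Eliminating the other unknown: ω₄ = r₂ω₂ sin(θ₂−θ₃) / [r₄ sin(θ₄−θ₃)].
Numerator sine = +0.62115; denominator sine = +0.42420.
Result = 0.0171·6.178·(+0.62115) / (0.0532·(+0.42420)) = +2.908 rad/s; magnitude 2.908 rad/s.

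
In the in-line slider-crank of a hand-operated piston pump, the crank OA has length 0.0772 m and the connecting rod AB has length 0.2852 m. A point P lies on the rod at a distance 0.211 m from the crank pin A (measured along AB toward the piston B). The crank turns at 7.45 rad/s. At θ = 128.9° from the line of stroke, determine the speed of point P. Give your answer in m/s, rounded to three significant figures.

0.401

ω = 7.45 rad/s.  Crank-pin speed |V_A| = rω = 0.57514 m/s, perpendicular to OA.
Rod angle: sinφ = −(r/L) sinθ ⇒ φ = -12.161°; ω_rod = −rω cosθ/√(L²−r²sin²θ) = +1.2954 rad/s.
V_P = V_A + ω_rod × AP, with AP = 0.211 m along the rod.
Components: V_Px = −rω sinθ − a·ω_rod·sinφ = -0.39002 m/s;  V_Py = rω cosθ + a·ω_rod·cosφ = -0.093964 m/s.
|V_P| = √(V_Px² + V_Py²) = 0.40118 m/s.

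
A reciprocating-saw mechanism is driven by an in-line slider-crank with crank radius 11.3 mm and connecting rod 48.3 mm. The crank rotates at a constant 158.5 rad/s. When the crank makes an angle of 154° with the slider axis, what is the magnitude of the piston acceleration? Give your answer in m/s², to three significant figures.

ω = 158.5 rad/s
x(θ) = r cosθ + √(L² − r² sin²θ); with ω constant, a = ω²·d²x/dθ².
d²x/dθ² = −r cosθ − r²(cos2θ)/√u − r⁴ sin²2θ/(4u^{3/2}),  u = L² − r² sin²θ = 0.00230835 m².
Substituting r = 0.0113 m, L = 0.0483 m, θ = 154°: d²x/dθ² = +0.0084973 m.
a = ω²·d²x/dθ² = (158.5)²·(+0.0084973) = +213.47 m/s²;  |a| = 213.47 m/s².

213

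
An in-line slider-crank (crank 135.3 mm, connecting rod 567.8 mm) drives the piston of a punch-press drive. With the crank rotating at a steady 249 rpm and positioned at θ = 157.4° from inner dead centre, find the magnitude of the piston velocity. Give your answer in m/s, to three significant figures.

1.06

ω = 2π·249/60 = 26.08 rad/s
For an in-line slider-crank, x = r cosθ + √(L² − r² sin²θ), so v = −rω sinθ·[1 + r cosθ/√(L² − r² sin²θ)].
With r = 0.1353 m, L = 0.5678 m, θ = 157.4°: √(L² − r² sin²θ) = 0.56541 m.
v = −0.1353·26.08·0.38430·[1 + 0.1353·-0.92321/0.56541] = -1.0563 m/s.
|v| = 1.0563 m/s.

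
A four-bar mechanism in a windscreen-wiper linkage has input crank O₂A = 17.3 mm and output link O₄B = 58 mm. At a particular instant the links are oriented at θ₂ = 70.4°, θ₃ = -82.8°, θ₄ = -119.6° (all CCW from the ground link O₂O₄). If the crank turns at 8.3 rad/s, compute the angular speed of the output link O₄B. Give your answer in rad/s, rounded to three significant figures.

ω₂ = 8.3 rad/s
Differentiating the loop-closure r₂e^{iθ₂}+r₃e^{iθ₃}=r₁+r₄e^{iθ₄} gives r₂ω₂e^{iθ₂}+r₃ω₃e^{iθ₃}=r₄ω₄e^{iθ₄}.
Eliminating the other unknown: ω₄ = r₂ω₂ sin(θ₂−θ₃) / [r₄ sin(θ₄−θ₃)].
Numerator sine = +0.45088; denominator sine = -0.59902.
Result = 0.0173·8.3·(+0.45088) / (0.058·(-0.59902)) = -1.8634 rad/s; magnitude 1.8634 rad/s.

1.86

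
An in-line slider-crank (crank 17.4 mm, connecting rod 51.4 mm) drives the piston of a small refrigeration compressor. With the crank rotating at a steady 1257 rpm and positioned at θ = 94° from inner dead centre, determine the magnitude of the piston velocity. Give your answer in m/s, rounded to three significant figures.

2.23

ω = 2π·1257/60 = 131.6 rad/s
For an in-line slider-crank, x = r cosθ + √(L² − r² sin²θ), so v = −rω sinθ·[1 + r cosθ/√(L² − r² sin²θ)].
With r = 0.0174 m, L = 0.0514 m, θ = 94°: √(L² − r² sin²θ) = 0.048381 m.
v = −0.0174·131.6·0.99756·[1 + 0.0174·-0.06976/0.048381] = -2.2275 m/s.
|v| = 2.2275 m/s.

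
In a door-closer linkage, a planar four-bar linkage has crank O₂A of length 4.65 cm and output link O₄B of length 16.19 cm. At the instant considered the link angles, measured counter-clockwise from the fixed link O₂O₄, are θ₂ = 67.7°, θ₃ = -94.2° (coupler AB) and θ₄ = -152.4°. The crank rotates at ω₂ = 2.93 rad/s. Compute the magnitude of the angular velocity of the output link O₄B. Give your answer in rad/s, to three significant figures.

ω₂ = 2.93 rad/s
Differentiating the loop-closure r₂e^{iθ₂}+r₃e^{iθ₃}=r₁+r₄e^{iθ₄} gives r₂ω₂e^{iθ₂}+r₃ω₃e^{iθ₃}=r₄ω₄e^{iθ₄}.
Eliminating the other unknown: ω₄ = r₂ω₂ sin(θ₂−θ₃) / [r₄ sin(θ₄−θ₃)].
Numerator sine = +0.31068; denominator sine = -0.84989.
Result = 0.0465·2.93·(+0.31068) / (0.1619·(-0.84989)) = -0.30762 rad/s; magnitude 0.30762 rad/s.

0.308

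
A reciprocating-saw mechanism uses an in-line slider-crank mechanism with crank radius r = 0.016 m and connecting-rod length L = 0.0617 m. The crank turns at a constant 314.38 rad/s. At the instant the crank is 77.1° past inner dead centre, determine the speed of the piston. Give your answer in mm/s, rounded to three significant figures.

5200

ω = 314.4 rad/s
For an in-line slider-crank, x = r cosθ + √(L² − r² sin²θ), so v = −rω sinθ·[1 + r cosθ/√(L² − r² sin²θ)].
With r = 0.016 m, L = 0.0617 m, θ = 77.1°: √(L² − r² sin²θ) = 0.059696 m.
v = −0.016·314.4·0.97476·[1 + 0.016·0.22325/0.059696] = -5.1965 m/s.
|v| = 5.1965 m/s = 5196.5 mm/s.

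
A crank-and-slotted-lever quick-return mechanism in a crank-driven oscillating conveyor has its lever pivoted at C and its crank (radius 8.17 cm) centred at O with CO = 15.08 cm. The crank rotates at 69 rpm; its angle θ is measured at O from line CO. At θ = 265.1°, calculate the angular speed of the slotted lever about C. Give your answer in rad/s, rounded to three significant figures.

1.49

ω = 7.226 rad/s (from 69 rpm).
Crank pin A relative to C: A = (d + r cosθ, r sinθ); lever angle φ = atan2(r sinθ, d + r cosθ).
Differentiating tanφ: φ̇ = rω(d cosθ + r)/(d² + r² + 2dr cosθ).
d² + r² + 2dr cosθ = |CA|² = 0.0273108 m²;  d cosθ + r = +0.068819 m.
|ω_lever| = |0.0817·7.226·+0.068819| / 0.0273108 = 1.4876 rad/s.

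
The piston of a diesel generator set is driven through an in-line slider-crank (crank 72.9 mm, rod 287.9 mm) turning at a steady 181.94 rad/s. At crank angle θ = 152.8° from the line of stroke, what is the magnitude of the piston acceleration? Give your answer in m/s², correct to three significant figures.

1780

ω = 181.9 rad/s
x(θ) = r cosθ + √(L² − r² sin²θ); with ω constant, a = ω²·d²x/dθ².
d²x/dθ² = −r cosθ − r²(cos2θ)/√u − r⁴ sin²2θ/(4u^{3/2}),  u = L² − r² sin²θ = 0.081776 m².
Substituting r = 0.0729 m, L = 0.2879 m, θ = 152.8°: d²x/dθ² = +0.053821 m.
a = ω²·d²x/dθ² = (181.9)²·(+0.053821) = +1781.6 m/s²;  |a| = 1781.6 m/s².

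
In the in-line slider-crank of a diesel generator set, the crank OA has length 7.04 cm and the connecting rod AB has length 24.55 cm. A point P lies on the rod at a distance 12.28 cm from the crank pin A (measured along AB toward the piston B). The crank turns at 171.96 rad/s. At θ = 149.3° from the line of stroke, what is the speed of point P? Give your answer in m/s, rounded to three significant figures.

7.51

ω = 172 rad/s.  Crank-pin speed |V_A| = rω = 12.106 m/s, perpendicular to OA.
Rod angle: sinφ = −(r/L) sinθ ⇒ φ = -8.419°; ω_rod = −rω cosθ/√(L²−r²sin²θ) = +42.862 rad/s.
V_P = V_A + ω_rod × AP, with AP = 0.1228 m along the rod.
Components: V_Px = −rω sinθ − a·ω_rod·sinφ = -5.41 m/s;  V_Py = rω cosθ + a·ω_rod·cosφ = -5.2026 m/s.
|V_P| = √(V_Px² + V_Py²) = 7.5057 m/s.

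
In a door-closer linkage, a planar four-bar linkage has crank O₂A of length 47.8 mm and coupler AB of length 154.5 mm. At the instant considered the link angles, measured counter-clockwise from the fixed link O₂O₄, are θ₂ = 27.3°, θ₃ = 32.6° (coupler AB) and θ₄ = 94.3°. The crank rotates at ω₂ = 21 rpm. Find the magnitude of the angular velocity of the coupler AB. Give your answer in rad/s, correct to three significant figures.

0.711

ω₂ = 2.199 rad/s (from 21 rpm).
Differentiating the loop-closure r₂e^{iθ₂}+r₃e^{iθ₃}=r₁+r₄e^{iθ₄} gives r₂ω₂e^{iθ₂}+r₃ω₃e^{iθ₃}=r₄ω₄e^{iθ₄}.
Eliminating the other unknown: ω₃ = r₂ω₂ sin(θ₄−θ₂) / [r₃ sin(θ₃−θ₄)].
Numerator sine = +0.92050; denominator sine = -0.88048.
Result = 0.0478·2.199·(+0.92050) / (0.1545·(-0.88048)) = -0.7113 rad/s; magnitude 0.7113 rad/s.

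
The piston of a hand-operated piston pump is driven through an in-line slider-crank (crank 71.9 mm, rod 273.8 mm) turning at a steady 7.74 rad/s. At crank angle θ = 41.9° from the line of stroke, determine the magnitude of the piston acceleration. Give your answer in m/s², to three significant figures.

ω = 7.74 rad/s
x(θ) = r cosθ + √(L² − r² sin²θ); with ω constant, a = ω²·d²x/dθ².
d²x/dθ² = −r cosθ − r²(cos2θ)/√u − r⁴ sin²2θ/(4u^{3/2}),  u = L² − r² sin²θ = 0.0726608 m².
Substituting r = 0.0719 m, L = 0.2738 m, θ = 41.9°: d²x/dθ² = -0.055924 m.
a = ω²·d²x/dθ² = (7.74)²·(-0.055924) = -3.3503 m/s²;  |a| = 3.3503 m/s².

3.35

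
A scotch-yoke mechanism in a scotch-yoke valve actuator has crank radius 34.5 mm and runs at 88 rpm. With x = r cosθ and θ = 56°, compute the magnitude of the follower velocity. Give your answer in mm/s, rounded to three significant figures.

264

ω = 9.215 rad/s (from 88 rpm).
x = r cosθ ⇒ ẋ = −rω sinθ.
|v| = rω|sinθ| = 0.0345·9.215·|sin 56°| = 0.26358 m/s = 263.58 mm/s.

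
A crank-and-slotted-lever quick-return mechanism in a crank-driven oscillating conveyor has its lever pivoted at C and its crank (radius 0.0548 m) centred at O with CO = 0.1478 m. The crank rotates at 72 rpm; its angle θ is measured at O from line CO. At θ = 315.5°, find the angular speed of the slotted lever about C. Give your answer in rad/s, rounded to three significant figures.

ω = 7.54 rad/s (from 72 rpm).
Crank pin A relative to C: A = (d + r cosθ, r sinθ); lever angle φ = atan2(r sinθ, d + r cosθ).
Differentiating tanφ: φ̇ = rω(d cosθ + r)/(d² + r² + 2dr cosθ).
d² + r² + 2dr cosθ = |CA|² = 0.0364017 m²;  d cosθ + r = +0.16022 m.
|ω_lever| = |0.0548·7.54·+0.16022| / 0.0364017 = 1.8186 rad/s.

1.82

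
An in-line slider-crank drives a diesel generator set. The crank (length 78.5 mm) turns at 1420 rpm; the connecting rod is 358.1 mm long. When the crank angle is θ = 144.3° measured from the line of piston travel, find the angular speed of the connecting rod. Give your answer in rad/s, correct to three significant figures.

26.7

ω = 148.7 rad/s (converted from 1420 rpm).
The rod makes angle φ with the slider axis where L sinφ = r sinθ; differentiating, L cosφ·φ̇ = r ω cosθ.
L cosφ = √(L² − r² sin²θ) = 0.35516 m.
|ω_rod| = r ω |cosθ| / √(L² − r² sin²θ) = 0.0785·148.7·0.81208/0.35516 = 26.691 rad/s.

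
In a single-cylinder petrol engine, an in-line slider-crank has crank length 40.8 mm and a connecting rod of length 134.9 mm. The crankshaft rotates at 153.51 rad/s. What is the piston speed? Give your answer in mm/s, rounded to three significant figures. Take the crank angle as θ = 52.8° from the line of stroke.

ω = 153.5 rad/s
For an in-line slider-crank, x = r cosθ + √(L² − r² sin²θ), so v = −rω sinθ·[1 + r cosθ/√(L² − r² sin²θ)].
With r = 0.0408 m, L = 0.1349 m, θ = 52.8°: √(L² − r² sin²θ) = 0.13093 m.
v = −0.0408·153.5·0.79653·[1 + 0.0408·0.60460/0.13093] = -5.9288 m/s.
|v| = 5.9288 m/s = 5928.8 mm/s.

5930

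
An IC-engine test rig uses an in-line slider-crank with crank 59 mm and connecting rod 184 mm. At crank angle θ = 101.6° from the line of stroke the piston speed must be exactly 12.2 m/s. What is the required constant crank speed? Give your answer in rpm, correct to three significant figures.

For an in-line slider-crank, |v_piston| = rω|sinθ|·[1 + r cosθ/√(L² − r² sin²θ)].
With r = 0.059 m, L = 0.184 m, θ = 101.6°: the bracketed kinematic factor |dx/dθ| = 0.05387 m.
ω = v/|dx/dθ| = 12.2/0.05387 = 226.47 rad/s.
N = 60ω/(2π) = 2162.6 rpm.

2160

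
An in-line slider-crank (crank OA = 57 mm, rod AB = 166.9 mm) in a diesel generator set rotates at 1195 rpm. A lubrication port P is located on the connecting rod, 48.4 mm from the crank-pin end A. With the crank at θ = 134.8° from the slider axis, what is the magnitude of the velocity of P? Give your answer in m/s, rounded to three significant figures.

ω = 125.1 rad/s.  Crank-pin speed |V_A| = rω = 7.133 m/s, perpendicular to OA.
Rod angle: sinφ = −(r/L) sinθ ⇒ φ = -14.024°; ω_rod = −rω cosθ/√(L²−r²sin²θ) = +31.04 rad/s.
V_P = V_A + ω_rod × AP, with AP = 0.0484 m along the rod.
Components: V_Px = −rω sinθ − a·ω_rod·sinφ = -4.6973 m/s;  V_Py = rω cosθ + a·ω_rod·cosφ = -3.5686 m/s.
|V_P| = √(V_Px² + V_Py²) = 5.8991 m/s.

5.90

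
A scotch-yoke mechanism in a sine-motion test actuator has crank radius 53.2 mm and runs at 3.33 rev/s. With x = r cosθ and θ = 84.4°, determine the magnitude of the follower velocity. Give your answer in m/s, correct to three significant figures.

1.11

ω = 20.92 rad/s (from 3.33 rev/s).
x = r cosθ ⇒ ẋ = −rω sinθ.
|v| = rω|sinθ| = 0.0532·20.92·|sin 84.4°| = 1.1078 m/s.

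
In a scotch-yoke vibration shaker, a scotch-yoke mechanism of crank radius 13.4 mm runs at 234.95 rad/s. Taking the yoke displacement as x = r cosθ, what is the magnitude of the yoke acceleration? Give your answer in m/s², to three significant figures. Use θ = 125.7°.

ω = 234.9 rad/s
x = r cosθ ⇒ ẍ = −rω² cosθ (ω constant).
|a| = rω²|cosθ| = 0.0134·(234.9)²·|cos 125.7°| = 431.65 m/s².

432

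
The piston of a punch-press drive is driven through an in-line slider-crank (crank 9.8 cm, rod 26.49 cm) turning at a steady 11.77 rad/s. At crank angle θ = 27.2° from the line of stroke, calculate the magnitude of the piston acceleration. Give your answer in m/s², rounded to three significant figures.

15.2

ω = 11.77 rad/s
x(θ) = r cosθ + √(L² − r² sin²θ); with ω constant, a = ω²·d²x/dθ².
d²x/dθ² = −r cosθ − r²(cos2θ)/√u − r⁴ sin²2θ/(4u^{3/2}),  u = L² − r² sin²θ = 0.0681654 m².
Substituting r = 0.098 m, L = 0.2649 m, θ = 27.2°: d²x/dθ² = -0.10943 m.
a = ω²·d²x/dθ² = (11.77)²·(-0.10943) = -15.16 m/s²;  |a| = 15.16 m/s².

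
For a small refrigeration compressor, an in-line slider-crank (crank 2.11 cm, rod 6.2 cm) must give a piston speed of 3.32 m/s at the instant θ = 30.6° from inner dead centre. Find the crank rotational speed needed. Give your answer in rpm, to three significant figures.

For an in-line slider-crank, |v_piston| = rω|sinθ|·[1 + r cosθ/√(L² − r² sin²θ)].
With r = 0.0211 m, L = 0.062 m, θ = 30.6°: the bracketed kinematic factor |dx/dθ| = 0.013935 m.
ω = v/|dx/dθ| = 3.32/0.013935 = 238.24 rad/s.
N = 60ω/(2π) = 2275 rpm.

2280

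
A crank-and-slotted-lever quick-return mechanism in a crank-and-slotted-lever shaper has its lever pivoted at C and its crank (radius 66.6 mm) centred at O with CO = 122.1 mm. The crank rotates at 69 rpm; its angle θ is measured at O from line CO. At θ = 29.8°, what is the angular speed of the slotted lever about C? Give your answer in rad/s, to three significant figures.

2.48

ω = 7.226 rad/s (from 69 rpm).
Crank pin A relative to C: A = (d + r cosθ, r sinθ); lever angle φ = atan2(r sinθ, d + r cosθ).
Differentiating tanφ: φ̇ = rω(d cosθ + r)/(d² + r² + 2dr cosθ).
d² + r² + 2dr cosθ = |CA|² = 0.0334571 m²;  d cosθ + r = +0.17255 m.
|ω_lever| = |0.0666·7.226·+0.17255| / 0.0334571 = 2.4819 rad/s.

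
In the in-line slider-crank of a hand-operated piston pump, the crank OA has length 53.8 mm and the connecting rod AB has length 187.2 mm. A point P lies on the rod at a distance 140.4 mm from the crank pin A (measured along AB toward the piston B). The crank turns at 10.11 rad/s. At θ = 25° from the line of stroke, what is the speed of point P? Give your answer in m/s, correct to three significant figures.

ω = 10.11 rad/s.  Crank-pin speed |V_A| = rω = 0.54392 m/s, perpendicular to OA.
Rod angle: sinφ = −(r/L) sinθ ⇒ φ = -6.976°; ω_rod = −rω cosθ/√(L²−r²sin²θ) = -2.653 rad/s.
V_P = V_A + ω_rod × AP, with AP = 0.1404 m along the rod.
Components: V_Px = −rω sinθ − a·ω_rod·sinφ = -0.27511 m/s;  V_Py = rω cosθ + a·ω_rod·cosφ = +0.12324 m/s.
|V_P| = √(V_Px² + V_Py²) = 0.30145 m/s.

0.301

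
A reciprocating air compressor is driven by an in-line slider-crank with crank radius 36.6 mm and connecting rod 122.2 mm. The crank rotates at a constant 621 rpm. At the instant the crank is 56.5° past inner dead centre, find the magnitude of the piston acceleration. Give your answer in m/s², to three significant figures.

ω = 2π·621/60 = 65.03 rad/s
x(θ) = r cosθ + √(L² − r² sin²θ); with ω constant, a = ω²·d²x/dθ².
d²x/dθ² = −r cosθ − r²(cos2θ)/√u − r⁴ sin²2θ/(4u^{3/2}),  u = L² − r² sin²θ = 0.0140014 m².
Substituting r = 0.0366 m, L = 0.1222 m, θ = 56.5°: d²x/dθ² = -0.016007 m.
a = ω²·d²x/dθ² = (65.03)²·(-0.016007) = -67.694 m/s²;  |a| = 67.694 m/s².

67.7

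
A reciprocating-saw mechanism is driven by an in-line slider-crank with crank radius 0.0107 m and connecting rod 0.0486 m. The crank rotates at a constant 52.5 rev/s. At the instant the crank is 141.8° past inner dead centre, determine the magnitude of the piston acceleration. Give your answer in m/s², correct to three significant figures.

851

ω = 2π·52.5 = 329.9 rad/s
x(θ) = r cosθ + √(L² − r² sin²θ); with ω constant, a = ω²·d²x/dθ².
d²x/dθ² = −r cosθ − r²(cos2θ)/√u − r⁴ sin²2θ/(4u^{3/2}),  u = L² − r² sin²θ = 0.00231818 m².
Substituting r = 0.0107 m, L = 0.0486 m, θ = 141.8°: d²x/dθ² = +0.0078218 m.
a = ω²·d²x/dθ² = (329.9)²·(+0.0078218) = +851.11 m/s²;  |a| = 851.11 m/s².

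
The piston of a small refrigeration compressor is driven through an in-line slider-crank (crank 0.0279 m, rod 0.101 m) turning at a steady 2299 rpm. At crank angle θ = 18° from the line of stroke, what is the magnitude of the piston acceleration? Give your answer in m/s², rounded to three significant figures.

1900

ω = 2π·2299/60 = 240.8 rad/s
x(θ) = r cosθ + √(L² − r² sin²θ); with ω constant, a = ω²·d²x/dθ².
d²x/dθ² = −r cosθ − r²(cos2θ)/√u − r⁴ sin²2θ/(4u^{3/2}),  u = L² − r² sin²θ = 0.0101267 m².
Substituting r = 0.0279 m, L = 0.101 m, θ = 18°: d²x/dθ² = -0.032844 m.
a = ω²·d²x/dθ² = (240.8)²·(-0.032844) = -1903.7 m/s²;  |a| = 1903.7 m/s².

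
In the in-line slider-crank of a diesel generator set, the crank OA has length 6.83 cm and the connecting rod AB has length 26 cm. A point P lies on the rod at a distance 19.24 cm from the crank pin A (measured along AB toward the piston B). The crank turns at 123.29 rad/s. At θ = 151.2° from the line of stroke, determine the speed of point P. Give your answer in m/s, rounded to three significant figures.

3.87

ω = 123.3 rad/s.  Crank-pin speed |V_A| = rω = 8.4207 m/s, perpendicular to OA.
Rod angle: sinφ = −(r/L) sinθ ⇒ φ = -7.270°; ω_rod = −rω cosθ/√(L²−r²sin²θ) = +28.611 rad/s.
V_P = V_A + ω_rod × AP, with AP = 0.1924 m along the rod.
Components: V_Px = −rω sinθ − a·ω_rod·sinφ = -3.3601 m/s;  V_Py = rω cosθ + a·ω_rod·cosφ = -1.9186 m/s.
|V_P| = √(V_Px² + V_Py²) = 3.8692 m/s.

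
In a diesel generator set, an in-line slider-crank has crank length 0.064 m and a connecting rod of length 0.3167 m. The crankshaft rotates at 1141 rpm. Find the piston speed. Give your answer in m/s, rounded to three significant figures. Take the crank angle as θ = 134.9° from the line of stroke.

4.64

ω = 2π·1141/60 = 119.5 rad/s
For an in-line slider-crank, x = r cosθ + √(L² − r² sin²θ), so v = −rω sinθ·[1 + r cosθ/√(L² − r² sin²θ)].
With r = 0.064 m, L = 0.3167 m, θ = 134.9°: √(L² − r² sin²θ) = 0.31344 m.
v = −0.064·119.5·0.70834·[1 + 0.064·-0.70587/0.31344] = -4.636 m/s.
|v| = 4.636 m/s.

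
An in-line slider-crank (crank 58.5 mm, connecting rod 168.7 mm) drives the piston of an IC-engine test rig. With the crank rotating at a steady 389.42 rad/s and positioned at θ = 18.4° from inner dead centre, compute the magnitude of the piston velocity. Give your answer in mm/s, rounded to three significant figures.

9570

ω = 389.4 rad/s
For an in-line slider-crank, x = r cosθ + √(L² − r² sin²θ), so v = −rω sinθ·[1 + r cosθ/√(L² − r² sin²θ)].
With r = 0.0585 m, L = 0.1687 m, θ = 18.4°: √(L² − r² sin²θ) = 0.16769 m.
v = −0.0585·389.4·0.31565·[1 + 0.0585·0.94888/0.16769] = -9.5712 m/s.
|v| = 9.5712 m/s = 9571.2 mm/s.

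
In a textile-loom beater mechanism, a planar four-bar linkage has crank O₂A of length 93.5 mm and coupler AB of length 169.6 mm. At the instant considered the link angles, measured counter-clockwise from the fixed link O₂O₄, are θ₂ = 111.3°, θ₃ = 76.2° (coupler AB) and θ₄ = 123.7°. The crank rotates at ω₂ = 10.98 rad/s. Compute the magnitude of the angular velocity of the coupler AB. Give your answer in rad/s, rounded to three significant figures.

1.76

ω₂ = 10.98 rad/s
Differentiating the loop-closure r₂e^{iθ₂}+r₃e^{iθ₃}=r₁+r₄e^{iθ₄} gives r₂ω₂e^{iθ₂}+r₃ω₃e^{iθ₃}=r₄ω₄e^{iθ₄}.
Eliminating the other unknown: ω₃ = r₂ω₂ sin(θ₄−θ₂) / [r₃ sin(θ₃−θ₄)].
Numerator sine = +0.21474; denominator sine = -0.73728.
Result = 0.0935·10.98·(+0.21474) / (0.1696·(-0.73728)) = -1.763 rad/s; magnitude 1.763 rad/s.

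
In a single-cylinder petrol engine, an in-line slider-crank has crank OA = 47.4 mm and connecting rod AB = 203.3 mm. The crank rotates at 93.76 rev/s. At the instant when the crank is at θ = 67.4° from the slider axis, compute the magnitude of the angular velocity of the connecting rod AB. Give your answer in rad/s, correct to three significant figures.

ω = 589.1 rad/s (converted from 93.76 rev/s).
The rod makes angle φ with the slider axis where L sinφ = r sinθ; differentiating, L cosφ·φ̇ = r ω cosθ.
L cosφ = √(L² − r² sin²θ) = 0.19853 m.
|ω_rod| = r ω |cosθ| / √(L² − r² sin²θ) = 0.0474·589.1·0.38430/0.19853 = 54.051 rad/s.

54.1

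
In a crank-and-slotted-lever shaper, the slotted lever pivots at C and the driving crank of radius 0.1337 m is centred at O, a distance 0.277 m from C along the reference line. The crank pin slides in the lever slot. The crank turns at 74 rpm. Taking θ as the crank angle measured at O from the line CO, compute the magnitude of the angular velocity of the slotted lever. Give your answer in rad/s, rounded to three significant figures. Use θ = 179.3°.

ω = 7.749 rad/s (from 74 rpm).
Crank pin A relative to C: A = (d + r cosθ, r sinθ); lever angle φ = atan2(r sinθ, d + r cosθ).
Differentiating tanφ: φ̇ = rω(d cosθ + r)/(d² + r² + 2dr cosθ).
d² + r² + 2dr cosθ = |CA|² = 0.0205404 m²;  d cosθ + r = -0.14328 m.
|ω_lever| = |0.1337·7.749·-0.14328| / 0.0205404 = 7.2271 rad/s.

7.23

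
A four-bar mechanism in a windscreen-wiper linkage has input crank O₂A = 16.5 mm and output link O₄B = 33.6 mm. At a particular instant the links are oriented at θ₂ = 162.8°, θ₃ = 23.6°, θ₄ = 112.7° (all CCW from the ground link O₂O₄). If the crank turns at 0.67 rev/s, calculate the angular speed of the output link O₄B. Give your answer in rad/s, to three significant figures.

ω₂ = 4.21 rad/s (from 0.67 rev/s).
Differentiating the loop-closure r₂e^{iθ₂}+r₃e^{iθ₃}=r₁+r₄e^{iθ₄} gives r₂ω₂e^{iθ₂}+r₃ω₃e^{iθ₃}=r₄ω₄e^{iθ₄}.
Eliminating the other unknown: ω₄ = r₂ω₂ sin(θ₂−θ₃) / [r₄ sin(θ₄−θ₃)].
Numerator sine = +0.65342; denominator sine = +0.99988.
Result = 0.0165·4.21·(+0.65342) / (0.0336·(+0.99988)) = +1.351 rad/s; magnitude 1.351 rad/s.

1.35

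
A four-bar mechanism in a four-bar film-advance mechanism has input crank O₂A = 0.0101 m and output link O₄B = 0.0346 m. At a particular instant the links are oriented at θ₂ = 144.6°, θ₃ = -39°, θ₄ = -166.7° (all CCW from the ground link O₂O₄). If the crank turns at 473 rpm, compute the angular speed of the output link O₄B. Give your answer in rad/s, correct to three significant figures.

ω₂ = 49.53 rad/s (from 473 rpm).
Differentiating the loop-closure r₂e^{iθ₂}+r₃e^{iθ₃}=r₁+r₄e^{iθ₄} gives r₂ω₂e^{iθ₂}+r₃ω₃e^{iθ₃}=r₄ω₄e^{iθ₄}.
Eliminating the other unknown: ω₄ = r₂ω₂ sin(θ₂−θ₃) / [r₄ sin(θ₄−θ₃)].
Numerator sine = -0.06279; denominator sine = -0.79122.
Result = 0.0101·49.53·(-0.06279) / (0.0346·(-0.79122)) = +1.1474 rad/s; magnitude 1.1474 rad/s.

1.15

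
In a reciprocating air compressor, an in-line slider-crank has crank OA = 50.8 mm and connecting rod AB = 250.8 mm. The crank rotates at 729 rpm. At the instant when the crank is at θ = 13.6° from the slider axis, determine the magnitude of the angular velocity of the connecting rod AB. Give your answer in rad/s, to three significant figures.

ω = 76.34 rad/s (converted from 729 rpm).
The rod makes angle φ with the slider axis where L sinφ = r sinθ; differentiating, L cosφ·φ̇ = r ω cosθ.
L cosφ = √(L² − r² sin²θ) = 0.25052 m.
|ω_rod| = r ω |cosθ| / √(L² − r² sin²θ) = 0.0508·76.34·0.97196/0.25052 = 15.046 rad/s.

15.0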